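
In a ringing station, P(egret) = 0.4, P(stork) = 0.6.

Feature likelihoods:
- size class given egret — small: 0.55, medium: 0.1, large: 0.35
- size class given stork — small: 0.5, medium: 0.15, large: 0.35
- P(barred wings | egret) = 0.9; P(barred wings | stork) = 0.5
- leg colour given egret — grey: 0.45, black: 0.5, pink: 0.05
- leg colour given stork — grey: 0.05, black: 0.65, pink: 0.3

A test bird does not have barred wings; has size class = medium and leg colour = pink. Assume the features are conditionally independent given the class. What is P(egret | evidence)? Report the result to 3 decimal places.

0.015

egret: 0.4 × 0.1 × (1−0.9) × 0.05 = 0.0002
stork: 0.6 × 0.15 × (1−0.5) × 0.3 = 0.0135
P(egret | x) = 0.0002 / 0.0137 ≈ 0.015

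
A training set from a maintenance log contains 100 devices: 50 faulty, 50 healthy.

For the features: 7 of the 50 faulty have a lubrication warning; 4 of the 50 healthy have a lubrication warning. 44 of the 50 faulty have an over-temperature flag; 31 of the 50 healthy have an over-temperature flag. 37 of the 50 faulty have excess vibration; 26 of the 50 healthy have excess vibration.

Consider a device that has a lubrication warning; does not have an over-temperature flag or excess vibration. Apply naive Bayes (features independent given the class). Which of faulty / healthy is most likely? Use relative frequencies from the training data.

faulty: (50/100) × (7/50) × (6/50) × (13/50) = 0.002184
healthy: (50/100) × (4/50) × (19/50) × (24/50) = 0.007296
Highest score → healthy.

healthy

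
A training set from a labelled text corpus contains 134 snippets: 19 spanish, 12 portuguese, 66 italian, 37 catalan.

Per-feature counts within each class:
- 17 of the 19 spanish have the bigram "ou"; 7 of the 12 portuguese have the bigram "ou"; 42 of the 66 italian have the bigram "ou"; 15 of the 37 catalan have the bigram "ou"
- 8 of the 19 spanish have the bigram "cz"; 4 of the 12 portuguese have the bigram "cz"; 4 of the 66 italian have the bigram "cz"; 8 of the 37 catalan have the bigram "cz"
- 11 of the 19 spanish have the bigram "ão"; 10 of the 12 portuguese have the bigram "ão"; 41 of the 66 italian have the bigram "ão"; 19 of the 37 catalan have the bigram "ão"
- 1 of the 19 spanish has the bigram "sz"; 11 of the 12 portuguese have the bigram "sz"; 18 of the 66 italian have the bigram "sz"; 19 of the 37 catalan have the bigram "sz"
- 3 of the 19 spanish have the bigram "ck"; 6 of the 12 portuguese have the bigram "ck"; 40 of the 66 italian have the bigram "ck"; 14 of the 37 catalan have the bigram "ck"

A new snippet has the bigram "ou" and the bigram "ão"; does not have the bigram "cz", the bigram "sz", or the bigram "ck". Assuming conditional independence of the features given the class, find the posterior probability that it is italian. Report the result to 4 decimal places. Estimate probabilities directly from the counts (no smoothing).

spanish: (19/134) × (17/19) × (11/19) × (11/19) × (18/19) × (16/19) ≈ 0.033924
portuguese: (12/134) × (7/12) × (8/12) × (10/12) × (1/12) × (6/12) ≈ 0.00120923
italian: (66/134) × (42/66) × (62/66) × (41/66) × (48/66) × (26/66) ≈ 0.0524033
catalan: (37/134) × (15/37) × (29/37) × (19/37) × (18/37) × (23/37) ≈ 0.0136248
P(italian | x) = 0.0524033 / 0.10116133 ≈ 0.5180

0.5180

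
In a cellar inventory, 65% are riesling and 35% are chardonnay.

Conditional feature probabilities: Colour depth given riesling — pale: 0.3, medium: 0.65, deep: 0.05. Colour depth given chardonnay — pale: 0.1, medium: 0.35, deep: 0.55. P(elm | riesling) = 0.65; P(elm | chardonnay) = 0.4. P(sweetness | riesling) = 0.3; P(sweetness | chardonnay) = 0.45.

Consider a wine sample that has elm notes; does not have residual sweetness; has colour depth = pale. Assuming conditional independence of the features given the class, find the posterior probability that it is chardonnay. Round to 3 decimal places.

0.080

riesling: 0.65 × 0.3 × 0.65 × (1−0.3) = 0.088725
chardonnay: 0.35 × 0.1 × 0.4 × (1−0.45) = 0.0077
P(chardonnay | x) = 0.0077 / 0.096425 ≈ 0.080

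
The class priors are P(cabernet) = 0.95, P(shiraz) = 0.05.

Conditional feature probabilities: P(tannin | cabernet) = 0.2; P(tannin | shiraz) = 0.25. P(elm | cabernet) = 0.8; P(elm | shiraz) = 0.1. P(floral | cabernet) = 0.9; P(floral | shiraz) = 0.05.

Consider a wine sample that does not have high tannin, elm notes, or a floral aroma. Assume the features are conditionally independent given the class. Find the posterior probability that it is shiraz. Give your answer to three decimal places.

0.678

cabernet: 0.95 × (1−0.2) × (1−0.8) × (1−0.9) = 0.0152
shiraz: 0.05 × (1−0.25) × (1−0.1) × (1−0.05) = 0.0320625
P(shiraz | x) = 0.0320625 / 0.0472625 ≈ 0.678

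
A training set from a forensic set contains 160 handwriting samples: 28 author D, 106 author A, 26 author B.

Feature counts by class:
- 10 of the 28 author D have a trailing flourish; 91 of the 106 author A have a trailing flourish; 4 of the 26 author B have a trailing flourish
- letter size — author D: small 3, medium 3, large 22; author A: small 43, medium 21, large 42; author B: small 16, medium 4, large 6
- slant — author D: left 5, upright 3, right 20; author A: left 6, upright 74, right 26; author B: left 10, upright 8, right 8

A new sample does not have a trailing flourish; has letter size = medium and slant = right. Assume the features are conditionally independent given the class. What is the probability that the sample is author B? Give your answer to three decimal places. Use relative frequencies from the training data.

author D: (28/160) × (18/28) × (3/28) × (20/28) ≈ 0.00860969
author A: (106/160) × (15/106) × (21/106) × (26/106) ≈ 0.00455567
author B: (26/160) × (22/26) × (4/26) × (8/26) ≈ 0.00650888
P(author B | x) = 0.00650888 / 0.01967424 ≈ 0.331

0.331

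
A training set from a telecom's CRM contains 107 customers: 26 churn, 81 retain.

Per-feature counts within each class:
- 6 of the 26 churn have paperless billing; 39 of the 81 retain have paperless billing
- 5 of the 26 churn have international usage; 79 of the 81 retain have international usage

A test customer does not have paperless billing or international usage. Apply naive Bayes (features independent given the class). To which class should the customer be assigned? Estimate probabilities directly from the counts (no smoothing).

churn: (26/107) × (20/26) × (21/26) ≈ 0.150971
retain: (81/107) × (42/81) × (2/81) ≈ 0.00969193
Highest score → churn.

churn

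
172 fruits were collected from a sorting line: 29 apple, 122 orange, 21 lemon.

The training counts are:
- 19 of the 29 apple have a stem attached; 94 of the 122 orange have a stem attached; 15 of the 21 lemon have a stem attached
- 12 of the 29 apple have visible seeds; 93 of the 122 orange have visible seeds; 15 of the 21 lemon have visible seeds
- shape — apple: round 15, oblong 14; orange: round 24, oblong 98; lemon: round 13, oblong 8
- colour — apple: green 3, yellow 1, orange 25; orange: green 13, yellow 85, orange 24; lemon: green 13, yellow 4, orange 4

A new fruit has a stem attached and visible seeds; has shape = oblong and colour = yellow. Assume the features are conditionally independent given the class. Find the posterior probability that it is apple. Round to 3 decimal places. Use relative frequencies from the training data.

0.003

apple: (29/172) × (19/29) × (12/29) × (14/29) × (1/29) ≈ 0.000760923
orange: (122/172) × (94/122) × (93/122) × (98/122) × (85/122) ≈ 0.233157
lemon: (21/172) × (15/21) × (15/21) × (8/21) × (4/21) ≈ 0.00452008
P(apple | x) = 0.000760923 / 0.238438003 ≈ 0.003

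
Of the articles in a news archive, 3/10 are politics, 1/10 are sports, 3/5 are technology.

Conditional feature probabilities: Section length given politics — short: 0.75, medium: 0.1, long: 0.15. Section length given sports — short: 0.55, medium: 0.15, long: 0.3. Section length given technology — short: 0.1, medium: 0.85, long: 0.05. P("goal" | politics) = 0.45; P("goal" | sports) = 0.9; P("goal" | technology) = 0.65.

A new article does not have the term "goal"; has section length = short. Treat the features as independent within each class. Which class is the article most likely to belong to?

politics

politics: 0.3 × 0.75 × (1−0.45) = 0.12375
sports: 0.1 × 0.55 × (1−0.9) = 0.0055
technology: 0.6 × 0.1 × (1−0.65) = 0.021
Highest score → politics.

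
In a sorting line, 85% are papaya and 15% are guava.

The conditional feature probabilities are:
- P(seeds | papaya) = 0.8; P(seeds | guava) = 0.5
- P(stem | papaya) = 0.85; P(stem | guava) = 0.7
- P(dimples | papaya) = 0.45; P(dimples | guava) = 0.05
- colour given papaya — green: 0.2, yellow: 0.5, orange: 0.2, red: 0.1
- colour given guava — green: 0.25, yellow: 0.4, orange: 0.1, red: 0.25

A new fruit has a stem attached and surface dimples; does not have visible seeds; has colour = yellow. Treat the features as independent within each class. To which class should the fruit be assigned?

papaya: 0.85 × (1−0.8) × 0.85 × 0.45 × 0.5 = 0.0325125
guava: 0.15 × (1−0.5) × 0.7 × 0.05 × 0.4 = 0.00105
Highest score → papaya.

papaya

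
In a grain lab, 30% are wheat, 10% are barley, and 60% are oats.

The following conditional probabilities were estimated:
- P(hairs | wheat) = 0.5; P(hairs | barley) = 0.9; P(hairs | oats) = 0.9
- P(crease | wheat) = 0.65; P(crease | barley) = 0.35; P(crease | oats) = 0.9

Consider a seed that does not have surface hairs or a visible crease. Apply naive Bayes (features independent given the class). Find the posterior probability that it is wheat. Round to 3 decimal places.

wheat: 0.3 × (1−0.5) × (1−0.65) = 0.0525
barley: 0.1 × (1−0.9) × (1−0.35) = 0.0065
oats: 0.6 × (1−0.9) × (1−0.9) = 0.006
P(wheat | x) = 0.0525 / 0.065 ≈ 0.808

0.808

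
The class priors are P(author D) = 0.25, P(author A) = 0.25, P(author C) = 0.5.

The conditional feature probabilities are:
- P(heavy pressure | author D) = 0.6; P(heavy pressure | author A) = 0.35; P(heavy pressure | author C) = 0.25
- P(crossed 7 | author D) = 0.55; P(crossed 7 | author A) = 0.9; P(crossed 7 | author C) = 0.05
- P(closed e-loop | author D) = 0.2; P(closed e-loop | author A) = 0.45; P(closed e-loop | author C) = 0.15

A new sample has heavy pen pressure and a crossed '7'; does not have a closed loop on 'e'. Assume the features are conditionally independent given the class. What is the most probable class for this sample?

author D: 0.25 × 0.6 × 0.55 × (1−0.2) = 0.066
author A: 0.25 × 0.35 × 0.9 × (1−0.45) = 0.0433125
author C: 0.5 × 0.25 × 0.05 × (1−0.15) = 0.0053125
Highest score → author D.

author D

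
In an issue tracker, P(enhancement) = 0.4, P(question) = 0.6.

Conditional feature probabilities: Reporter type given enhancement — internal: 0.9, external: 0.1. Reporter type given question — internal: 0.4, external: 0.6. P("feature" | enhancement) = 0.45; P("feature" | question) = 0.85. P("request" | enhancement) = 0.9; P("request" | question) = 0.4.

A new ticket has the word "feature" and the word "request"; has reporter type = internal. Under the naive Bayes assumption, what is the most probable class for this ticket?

enhancement

enhancement: 0.4 × 0.9 × 0.45 × 0.9 = 0.1458
question: 0.6 × 0.4 × 0.85 × 0.4 = 0.0816
Highest score → enhancement.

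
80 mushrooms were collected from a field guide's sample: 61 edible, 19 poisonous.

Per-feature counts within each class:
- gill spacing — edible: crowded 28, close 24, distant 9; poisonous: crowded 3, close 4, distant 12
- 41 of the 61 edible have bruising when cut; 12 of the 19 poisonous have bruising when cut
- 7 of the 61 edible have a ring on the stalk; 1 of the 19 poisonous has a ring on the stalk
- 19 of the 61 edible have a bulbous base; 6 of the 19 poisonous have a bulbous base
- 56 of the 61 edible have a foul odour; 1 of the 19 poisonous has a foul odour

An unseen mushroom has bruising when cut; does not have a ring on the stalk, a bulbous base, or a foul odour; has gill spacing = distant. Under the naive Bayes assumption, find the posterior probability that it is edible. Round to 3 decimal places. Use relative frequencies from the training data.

0.061

edible: (61/80) × (9/61) × (41/61) × (54/61) × (42/61) × (5/61) ≈ 0.00377772
poisonous: (19/80) × (12/19) × (12/19) × (18/19) × (13/19) × (18/19) ≈ 0.0581763
P(edible | x) = 0.00377772 / 0.06195402 ≈ 0.061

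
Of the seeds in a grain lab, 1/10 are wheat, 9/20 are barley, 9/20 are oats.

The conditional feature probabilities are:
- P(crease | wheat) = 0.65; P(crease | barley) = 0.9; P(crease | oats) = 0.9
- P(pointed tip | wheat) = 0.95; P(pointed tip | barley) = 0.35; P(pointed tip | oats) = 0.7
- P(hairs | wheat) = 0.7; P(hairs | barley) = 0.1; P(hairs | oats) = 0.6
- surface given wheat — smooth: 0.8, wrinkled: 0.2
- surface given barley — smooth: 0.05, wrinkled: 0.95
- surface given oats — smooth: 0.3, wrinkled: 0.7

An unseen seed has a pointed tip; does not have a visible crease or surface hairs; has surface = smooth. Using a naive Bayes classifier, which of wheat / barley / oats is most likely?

wheat: 0.1 × (1−0.65) × 0.95 × (1−0.7) × 0.8 = 0.00798
barley: 0.45 × (1−0.9) × 0.35 × (1−0.1) × 0.05 = 0.00070875
oats: 0.45 × (1−0.9) × 0.7 × (1−0.6) × 0.3 = 0.00378
Highest score → wheat.

wheat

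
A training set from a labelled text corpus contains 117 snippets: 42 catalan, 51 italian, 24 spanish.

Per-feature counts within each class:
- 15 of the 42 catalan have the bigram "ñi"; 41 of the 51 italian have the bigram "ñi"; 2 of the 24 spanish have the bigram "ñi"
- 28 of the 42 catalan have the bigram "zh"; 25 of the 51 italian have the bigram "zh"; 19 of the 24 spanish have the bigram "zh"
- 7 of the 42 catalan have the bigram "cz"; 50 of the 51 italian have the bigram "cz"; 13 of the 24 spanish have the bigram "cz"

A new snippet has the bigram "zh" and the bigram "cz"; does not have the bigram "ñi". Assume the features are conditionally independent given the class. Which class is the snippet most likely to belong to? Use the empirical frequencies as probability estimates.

catalan: (42/117) × (27/42) × (28/42) × (7/42) ≈ 0.025641
italian: (51/117) × (10/51) × (25/51) × (50/51) ≈ 0.0410756
spanish: (24/117) × (22/24) × (19/24) × (13/24) ≈ 0.0806327
Highest score → spanish.

spanish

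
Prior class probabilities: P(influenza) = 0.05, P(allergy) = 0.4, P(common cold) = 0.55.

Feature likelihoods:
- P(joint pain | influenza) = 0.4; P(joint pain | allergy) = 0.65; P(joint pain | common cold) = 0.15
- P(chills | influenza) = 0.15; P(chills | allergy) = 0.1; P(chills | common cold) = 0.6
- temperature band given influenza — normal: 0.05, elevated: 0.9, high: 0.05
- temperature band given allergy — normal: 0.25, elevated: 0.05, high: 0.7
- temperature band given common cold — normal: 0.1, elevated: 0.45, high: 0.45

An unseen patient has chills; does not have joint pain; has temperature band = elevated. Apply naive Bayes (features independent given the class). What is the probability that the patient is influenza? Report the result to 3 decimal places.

0.031

influenza: 0.05 × (1−0.4) × 0.15 × 0.9 = 0.00405
allergy: 0.4 × (1−0.65) × 0.1 × 0.05 = 0.0007
common cold: 0.55 × (1−0.15) × 0.6 × 0.45 = 0.126225
P(influenza | x) = 0.00405 / 0.130975 ≈ 0.031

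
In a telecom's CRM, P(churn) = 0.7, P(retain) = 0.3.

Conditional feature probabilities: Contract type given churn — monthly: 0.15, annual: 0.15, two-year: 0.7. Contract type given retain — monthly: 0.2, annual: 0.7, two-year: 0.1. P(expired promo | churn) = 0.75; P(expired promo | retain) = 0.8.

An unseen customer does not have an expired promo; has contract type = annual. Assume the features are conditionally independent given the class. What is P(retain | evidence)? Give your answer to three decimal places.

0.615

churn: 0.7 × 0.15 × (1−0.75) = 0.02625
retain: 0.3 × 0.7 × (1−0.8) = 0.042
P(retain | x) = 0.042 / 0.06825 ≈ 0.615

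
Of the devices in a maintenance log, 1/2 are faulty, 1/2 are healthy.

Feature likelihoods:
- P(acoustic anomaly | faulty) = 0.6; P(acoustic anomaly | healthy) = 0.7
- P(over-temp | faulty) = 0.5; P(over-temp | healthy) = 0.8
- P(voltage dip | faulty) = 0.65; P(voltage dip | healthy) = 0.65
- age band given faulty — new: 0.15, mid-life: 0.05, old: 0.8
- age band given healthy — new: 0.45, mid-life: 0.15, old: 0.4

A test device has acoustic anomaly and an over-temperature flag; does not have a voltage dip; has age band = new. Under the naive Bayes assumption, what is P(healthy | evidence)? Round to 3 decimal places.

faulty: 0.5 × 0.6 × 0.5 × (1−0.65) × 0.15 = 0.007875
healthy: 0.5 × 0.7 × 0.8 × (1−0.65) × 0.45 = 0.0441
P(healthy | x) = 0.0441 / 0.051975 ≈ 0.848

0.848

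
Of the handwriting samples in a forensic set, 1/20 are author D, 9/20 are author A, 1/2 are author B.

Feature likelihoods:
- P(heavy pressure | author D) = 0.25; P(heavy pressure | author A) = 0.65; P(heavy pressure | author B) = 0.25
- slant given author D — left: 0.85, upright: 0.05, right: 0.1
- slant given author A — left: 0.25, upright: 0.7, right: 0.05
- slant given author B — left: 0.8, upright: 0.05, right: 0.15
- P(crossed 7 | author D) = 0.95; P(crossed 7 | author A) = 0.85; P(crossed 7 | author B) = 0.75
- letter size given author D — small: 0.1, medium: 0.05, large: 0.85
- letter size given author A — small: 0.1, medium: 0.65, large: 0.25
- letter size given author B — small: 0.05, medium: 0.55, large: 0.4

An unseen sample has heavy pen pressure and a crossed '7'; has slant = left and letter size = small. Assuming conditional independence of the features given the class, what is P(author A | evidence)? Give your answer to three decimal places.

0.566

author D: 0.05 × 0.25 × 0.85 × 0.95 × 0.1 = 0.001009375
author A: 0.45 × 0.65 × 0.25 × 0.85 × 0.1 = 0.006215625
author B: 0.5 × 0.25 × 0.8 × 0.75 × 0.05 = 0.00375
P(author A | x) = 0.006215625 / 0.010975 ≈ 0.566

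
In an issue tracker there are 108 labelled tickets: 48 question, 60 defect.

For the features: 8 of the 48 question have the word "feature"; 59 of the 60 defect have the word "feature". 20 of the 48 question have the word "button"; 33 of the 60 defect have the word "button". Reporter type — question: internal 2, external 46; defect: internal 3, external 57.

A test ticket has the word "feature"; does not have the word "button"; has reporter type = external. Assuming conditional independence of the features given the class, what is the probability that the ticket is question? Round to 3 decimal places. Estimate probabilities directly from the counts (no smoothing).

question: (48/108) × (8/48) × (28/48) × (46/48) ≈ 0.0414095
defect: (60/108) × (59/60) × (27/60) × (57/60) ≈ 0.233542
P(question | x) = 0.0414095 / 0.2749515 ≈ 0.151

0.151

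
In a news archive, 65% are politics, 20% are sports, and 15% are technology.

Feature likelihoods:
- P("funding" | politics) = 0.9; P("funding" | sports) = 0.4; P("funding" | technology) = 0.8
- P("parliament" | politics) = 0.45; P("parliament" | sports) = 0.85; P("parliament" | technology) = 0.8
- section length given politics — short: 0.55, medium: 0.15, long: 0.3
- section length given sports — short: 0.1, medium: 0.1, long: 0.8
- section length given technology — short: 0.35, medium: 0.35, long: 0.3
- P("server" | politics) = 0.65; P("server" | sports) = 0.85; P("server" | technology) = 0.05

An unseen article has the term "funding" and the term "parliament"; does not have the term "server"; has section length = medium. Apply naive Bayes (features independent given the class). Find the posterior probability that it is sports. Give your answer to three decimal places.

politics: 0.65 × 0.9 × 0.45 × 0.15 × (1−0.65) = 0.013820625
sports: 0.2 × 0.4 × 0.85 × 0.1 × (1−0.85) = 0.00102
technology: 0.15 × 0.8 × 0.8 × 0.35 × (1−0.05) = 0.03192
P(sports | x) = 0.00102 / 0.046760625 ≈ 0.022

0.022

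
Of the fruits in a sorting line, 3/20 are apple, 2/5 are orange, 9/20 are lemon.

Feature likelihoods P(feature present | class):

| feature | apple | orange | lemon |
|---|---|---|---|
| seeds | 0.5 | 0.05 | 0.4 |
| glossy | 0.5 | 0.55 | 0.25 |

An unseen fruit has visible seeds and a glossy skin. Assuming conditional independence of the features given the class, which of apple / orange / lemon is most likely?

lemon

apple: 0.15 × 0.5 × 0.5 = 0.0375
orange: 0.4 × 0.05 × 0.55 = 0.011
lemon: 0.45 × 0.4 × 0.25 = 0.045
Highest score → lemon.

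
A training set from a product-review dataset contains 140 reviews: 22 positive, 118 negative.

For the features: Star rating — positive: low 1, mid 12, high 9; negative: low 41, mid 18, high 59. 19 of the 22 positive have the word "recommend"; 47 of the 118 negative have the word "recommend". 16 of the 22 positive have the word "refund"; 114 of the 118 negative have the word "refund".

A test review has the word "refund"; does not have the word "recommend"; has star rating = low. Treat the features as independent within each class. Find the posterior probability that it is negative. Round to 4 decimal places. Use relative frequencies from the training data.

0.9959

positive: (22/140) × (1/22) × (3/22) × (16/22) ≈ 0.000708383
negative: (118/140) × (41/118) × (71/118) × (114/118) ≈ 0.170237
P(negative | x) = 0.170237 / 0.170945383 ≈ 0.9959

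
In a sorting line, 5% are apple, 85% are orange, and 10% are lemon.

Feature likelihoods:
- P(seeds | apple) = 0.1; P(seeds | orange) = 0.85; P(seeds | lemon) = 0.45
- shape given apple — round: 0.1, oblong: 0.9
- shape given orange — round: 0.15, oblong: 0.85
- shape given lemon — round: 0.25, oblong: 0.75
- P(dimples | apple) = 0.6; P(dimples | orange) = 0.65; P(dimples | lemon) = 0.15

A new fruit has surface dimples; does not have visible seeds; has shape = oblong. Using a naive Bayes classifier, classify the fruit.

orange

apple: 0.05 × (1−0.1) × 0.9 × 0.6 = 0.0243
orange: 0.85 × (1−0.85) × 0.85 × 0.65 = 0.07044375
lemon: 0.1 × (1−0.45) × 0.75 × 0.15 = 0.0061875
Highest score → orange.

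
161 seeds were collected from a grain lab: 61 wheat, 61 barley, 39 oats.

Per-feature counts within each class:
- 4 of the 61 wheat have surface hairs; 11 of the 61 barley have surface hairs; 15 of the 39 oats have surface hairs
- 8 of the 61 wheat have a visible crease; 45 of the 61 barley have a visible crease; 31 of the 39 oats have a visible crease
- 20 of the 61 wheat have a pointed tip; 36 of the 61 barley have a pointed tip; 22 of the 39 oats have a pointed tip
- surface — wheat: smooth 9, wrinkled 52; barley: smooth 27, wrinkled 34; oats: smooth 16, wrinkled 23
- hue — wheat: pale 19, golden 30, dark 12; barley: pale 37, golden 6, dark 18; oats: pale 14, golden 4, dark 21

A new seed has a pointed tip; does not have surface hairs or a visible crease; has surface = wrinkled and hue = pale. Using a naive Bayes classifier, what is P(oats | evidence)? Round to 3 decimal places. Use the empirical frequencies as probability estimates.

0.078

wheat: (61/161) × (57/61) × (53/61) × (20/61) × (52/61) × (19/61) ≈ 0.0267789
barley: (61/161) × (50/61) × (16/61) × (36/61) × (34/61) × (37/61) ≈ 0.0162528
oats: (39/161) × (24/39) × (8/39) × (22/39) × (23/39) × (14/39) ≈ 0.0036517
P(oats | x) = 0.0036517 / 0.0466834 ≈ 0.078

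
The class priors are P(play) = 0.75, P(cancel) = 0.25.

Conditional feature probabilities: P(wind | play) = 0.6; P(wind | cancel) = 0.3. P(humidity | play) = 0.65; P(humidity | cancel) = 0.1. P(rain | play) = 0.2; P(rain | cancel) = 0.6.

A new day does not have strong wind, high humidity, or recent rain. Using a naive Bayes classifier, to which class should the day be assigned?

play: 0.75 × (1−0.6) × (1−0.65) × (1−0.2) = 0.084
cancel: 0.25 × (1−0.3) × (1−0.1) × (1−0.6) = 0.063
Highest score → play.

play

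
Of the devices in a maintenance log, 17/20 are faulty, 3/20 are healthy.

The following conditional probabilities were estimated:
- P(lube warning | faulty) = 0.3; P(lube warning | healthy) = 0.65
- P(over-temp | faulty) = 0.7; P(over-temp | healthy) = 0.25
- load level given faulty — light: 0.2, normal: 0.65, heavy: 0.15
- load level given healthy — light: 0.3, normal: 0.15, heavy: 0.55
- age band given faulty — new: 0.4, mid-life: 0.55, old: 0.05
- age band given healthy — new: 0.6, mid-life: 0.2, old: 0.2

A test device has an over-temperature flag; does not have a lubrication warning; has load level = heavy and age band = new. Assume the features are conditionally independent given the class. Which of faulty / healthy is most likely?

faulty: 0.85 × (1−0.3) × 0.7 × 0.15 × 0.4 = 0.02499
healthy: 0.15 × (1−0.65) × 0.25 × 0.55 × 0.6 = 0.00433125
Highest score → faulty.

faulty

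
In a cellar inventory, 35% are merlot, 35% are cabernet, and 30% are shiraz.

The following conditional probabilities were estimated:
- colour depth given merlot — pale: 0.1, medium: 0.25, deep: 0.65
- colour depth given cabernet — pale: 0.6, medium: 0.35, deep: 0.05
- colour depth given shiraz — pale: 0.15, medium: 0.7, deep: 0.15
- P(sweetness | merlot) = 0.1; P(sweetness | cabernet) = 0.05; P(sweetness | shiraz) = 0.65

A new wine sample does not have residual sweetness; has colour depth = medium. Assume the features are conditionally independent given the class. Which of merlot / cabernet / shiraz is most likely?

merlot: 0.35 × 0.25 × (1−0.1) = 0.07875
cabernet: 0.35 × 0.35 × (1−0.05) = 0.116375
shiraz: 0.3 × 0.7 × (1−0.65) = 0.0735
Highest score → cabernet.

cabernet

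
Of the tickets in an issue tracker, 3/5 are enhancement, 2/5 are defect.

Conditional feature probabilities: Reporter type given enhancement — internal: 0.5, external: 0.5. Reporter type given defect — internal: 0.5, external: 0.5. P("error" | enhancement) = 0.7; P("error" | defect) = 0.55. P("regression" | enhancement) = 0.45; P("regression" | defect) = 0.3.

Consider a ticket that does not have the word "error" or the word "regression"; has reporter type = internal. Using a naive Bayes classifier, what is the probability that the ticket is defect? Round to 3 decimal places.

enhancement: 0.6 × 0.5 × (1−0.7) × (1−0.45) = 0.0495
defect: 0.4 × 0.5 × (1−0.55) × (1−0.3) = 0.063
P(defect | x) = 0.063 / 0.1125 ≈ 0.560

0.560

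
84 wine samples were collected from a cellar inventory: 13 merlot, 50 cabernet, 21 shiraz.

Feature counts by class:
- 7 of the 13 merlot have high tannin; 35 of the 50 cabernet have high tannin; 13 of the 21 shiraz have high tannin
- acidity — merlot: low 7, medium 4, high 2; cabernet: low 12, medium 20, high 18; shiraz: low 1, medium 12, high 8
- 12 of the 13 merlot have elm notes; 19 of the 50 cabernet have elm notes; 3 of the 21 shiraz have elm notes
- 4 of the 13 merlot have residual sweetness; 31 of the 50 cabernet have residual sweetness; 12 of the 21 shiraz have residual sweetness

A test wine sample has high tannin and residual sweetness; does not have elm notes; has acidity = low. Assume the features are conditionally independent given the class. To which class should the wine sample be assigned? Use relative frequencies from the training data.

merlot: (13/84) × (7/13) × (7/13) × (1/13) × (4/13) ≈ 0.00106205
cabernet: (50/84) × (35/50) × (12/50) × (31/50) × (31/50) = 0.03844
shiraz: (21/84) × (13/21) × (1/21) × (18/21) × (12/21) ≈ 0.00360961
Highest score → cabernet.

cabernet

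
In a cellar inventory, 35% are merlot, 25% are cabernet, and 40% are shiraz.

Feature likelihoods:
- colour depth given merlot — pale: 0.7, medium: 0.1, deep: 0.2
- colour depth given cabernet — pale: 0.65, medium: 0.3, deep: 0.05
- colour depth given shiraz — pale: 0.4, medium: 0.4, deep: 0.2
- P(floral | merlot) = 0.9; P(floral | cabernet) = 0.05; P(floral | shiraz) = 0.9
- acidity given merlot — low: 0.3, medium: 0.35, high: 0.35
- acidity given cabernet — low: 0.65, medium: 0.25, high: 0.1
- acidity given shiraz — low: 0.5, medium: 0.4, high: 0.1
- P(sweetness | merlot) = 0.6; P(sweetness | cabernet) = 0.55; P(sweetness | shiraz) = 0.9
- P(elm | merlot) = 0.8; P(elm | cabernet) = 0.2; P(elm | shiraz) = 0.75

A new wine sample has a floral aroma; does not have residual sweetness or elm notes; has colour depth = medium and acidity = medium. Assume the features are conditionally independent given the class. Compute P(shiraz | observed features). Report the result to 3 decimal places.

merlot: 0.35 × 0.1 × 0.9 × 0.35 × (1−0.6) × (1−0.8) = 0.000882
cabernet: 0.25 × 0.3 × 0.05 × 0.25 × (1−0.55) × (1−0.2) = 0.0003375
shiraz: 0.4 × 0.4 × 0.9 × 0.4 × (1−0.9) × (1−0.75) = 0.00144
P(shiraz | x) = 0.00144 / 0.0026595 ≈ 0.541

0.541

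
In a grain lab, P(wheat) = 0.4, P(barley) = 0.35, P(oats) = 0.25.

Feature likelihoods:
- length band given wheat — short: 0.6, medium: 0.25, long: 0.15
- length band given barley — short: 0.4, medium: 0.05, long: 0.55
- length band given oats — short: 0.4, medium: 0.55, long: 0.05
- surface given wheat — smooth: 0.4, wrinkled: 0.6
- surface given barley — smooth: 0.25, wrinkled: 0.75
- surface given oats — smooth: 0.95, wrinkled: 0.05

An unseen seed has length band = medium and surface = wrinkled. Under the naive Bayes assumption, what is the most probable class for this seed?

wheat

wheat: 0.4 × 0.25 × 0.6 = 0.06
barley: 0.35 × 0.05 × 0.75 = 0.013125
oats: 0.25 × 0.55 × 0.05 = 0.006875
Highest score → wheat.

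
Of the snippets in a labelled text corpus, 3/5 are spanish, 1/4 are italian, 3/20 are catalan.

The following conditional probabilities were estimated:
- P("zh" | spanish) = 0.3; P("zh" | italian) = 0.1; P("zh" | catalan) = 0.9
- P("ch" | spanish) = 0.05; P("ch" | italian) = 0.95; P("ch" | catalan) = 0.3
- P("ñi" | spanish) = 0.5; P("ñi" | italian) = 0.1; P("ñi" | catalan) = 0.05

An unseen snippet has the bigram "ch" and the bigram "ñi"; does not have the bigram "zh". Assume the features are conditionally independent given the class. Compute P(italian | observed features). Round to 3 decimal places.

0.666

spanish: 0.6 × (1−0.3) × 0.05 × 0.5 = 0.0105
italian: 0.25 × (1−0.1) × 0.95 × 0.1 = 0.021375
catalan: 0.15 × (1−0.9) × 0.3 × 0.05 = 0.000225
P(italian | x) = 0.021375 / 0.0321 ≈ 0.666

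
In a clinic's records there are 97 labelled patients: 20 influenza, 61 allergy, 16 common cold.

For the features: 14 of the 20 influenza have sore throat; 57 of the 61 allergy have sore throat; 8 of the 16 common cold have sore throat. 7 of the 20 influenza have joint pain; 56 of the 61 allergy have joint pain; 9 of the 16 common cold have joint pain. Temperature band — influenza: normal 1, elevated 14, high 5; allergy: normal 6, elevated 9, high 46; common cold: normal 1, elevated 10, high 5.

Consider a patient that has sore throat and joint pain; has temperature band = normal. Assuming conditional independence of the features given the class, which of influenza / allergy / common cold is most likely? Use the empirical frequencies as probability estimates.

allergy

influenza: (20/97) × (14/20) × (7/20) × (1/20) ≈ 0.00252577
allergy: (61/97) × (57/61) × (56/61) × (6/61) ≈ 0.0530619
common cold: (16/97) × (8/16) × (9/16) × (1/16) ≈ 0.00289948
Highest score → allergy.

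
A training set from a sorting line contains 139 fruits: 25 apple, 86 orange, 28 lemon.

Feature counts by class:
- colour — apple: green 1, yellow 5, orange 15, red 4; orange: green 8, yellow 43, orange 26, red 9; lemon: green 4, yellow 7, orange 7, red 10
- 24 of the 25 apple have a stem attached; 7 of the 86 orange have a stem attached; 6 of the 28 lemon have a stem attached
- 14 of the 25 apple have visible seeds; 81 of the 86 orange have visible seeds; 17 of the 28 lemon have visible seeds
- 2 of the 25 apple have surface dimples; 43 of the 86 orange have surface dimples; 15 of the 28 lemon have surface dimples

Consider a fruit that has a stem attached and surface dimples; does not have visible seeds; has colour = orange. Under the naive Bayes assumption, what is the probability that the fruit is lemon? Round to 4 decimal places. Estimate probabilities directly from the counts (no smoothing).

apple: (25/139) × (15/25) × (24/25) × (11/25) × (2/25) ≈ 0.00364662
orange: (86/139) × (26/86) × (7/86) × (5/86) × (43/86) ≈ 0.000442588
lemon: (28/139) × (7/28) × (6/28) × (11/28) × (15/28) ≈ 0.00227114
P(lemon | x) = 0.00227114 / 0.006360348 ≈ 0.3571

0.3571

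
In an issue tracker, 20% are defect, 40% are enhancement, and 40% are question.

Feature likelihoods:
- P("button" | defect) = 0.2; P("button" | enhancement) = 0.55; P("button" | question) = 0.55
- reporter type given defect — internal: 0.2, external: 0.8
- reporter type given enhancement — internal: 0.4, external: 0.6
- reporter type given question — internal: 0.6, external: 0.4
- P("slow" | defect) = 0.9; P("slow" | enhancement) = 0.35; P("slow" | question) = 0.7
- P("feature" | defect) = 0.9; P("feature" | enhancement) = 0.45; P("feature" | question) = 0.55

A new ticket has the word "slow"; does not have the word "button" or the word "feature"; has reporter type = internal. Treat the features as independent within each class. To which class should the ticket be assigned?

question

defect: 0.2 × (1−0.2) × 0.2 × 0.9 × (1−0.9) = 0.00288
enhancement: 0.4 × (1−0.55) × 0.4 × 0.35 × (1−0.45) = 0.01386
question: 0.4 × (1−0.55) × 0.6 × 0.7 × (1−0.55) = 0.03402
Highest score → question.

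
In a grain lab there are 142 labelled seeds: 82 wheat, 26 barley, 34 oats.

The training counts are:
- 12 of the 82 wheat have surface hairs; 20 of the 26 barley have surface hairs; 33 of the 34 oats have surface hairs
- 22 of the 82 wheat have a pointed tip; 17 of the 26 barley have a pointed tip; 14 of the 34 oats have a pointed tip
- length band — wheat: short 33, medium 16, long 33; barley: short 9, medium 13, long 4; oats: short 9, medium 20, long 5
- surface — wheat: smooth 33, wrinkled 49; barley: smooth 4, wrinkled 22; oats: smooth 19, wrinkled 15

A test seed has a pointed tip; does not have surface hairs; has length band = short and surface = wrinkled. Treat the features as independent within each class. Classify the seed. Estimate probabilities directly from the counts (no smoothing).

wheat: (82/142) × (70/82) × (22/82) × (33/82) × (49/82) ≈ 0.0318054
barley: (26/142) × (6/26) × (17/26) × (9/26) × (22/26) ≈ 0.00809202
oats: (34/142) × (1/34) × (14/34) × (9/34) × (15/34) ≈ 0.000338639
Highest score → wheat.

wheat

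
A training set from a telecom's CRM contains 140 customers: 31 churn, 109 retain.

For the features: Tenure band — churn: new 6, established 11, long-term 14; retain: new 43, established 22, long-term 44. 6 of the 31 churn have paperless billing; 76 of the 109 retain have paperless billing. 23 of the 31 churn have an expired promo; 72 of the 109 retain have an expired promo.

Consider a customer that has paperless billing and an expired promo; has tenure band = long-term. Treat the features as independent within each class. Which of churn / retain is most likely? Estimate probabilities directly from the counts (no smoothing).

retain

churn: (31/140) × (14/31) × (6/31) × (23/31) ≈ 0.01436
retain: (109/140) × (44/109) × (76/109) × (72/109) ≈ 0.14475
Highest score → retain.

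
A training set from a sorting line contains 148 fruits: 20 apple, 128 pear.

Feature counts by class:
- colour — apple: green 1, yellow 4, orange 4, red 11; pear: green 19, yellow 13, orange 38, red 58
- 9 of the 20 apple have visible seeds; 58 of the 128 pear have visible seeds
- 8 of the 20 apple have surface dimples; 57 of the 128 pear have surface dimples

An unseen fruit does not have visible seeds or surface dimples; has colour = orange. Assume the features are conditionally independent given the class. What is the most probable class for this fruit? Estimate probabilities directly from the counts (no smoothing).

pear

apple: (20/148) × (4/20) × (11/20) × (12/20) ≈ 0.00891892
pear: (128/148) × (38/128) × (70/128) × (71/128) ≈ 0.0778858
Highest score → pear.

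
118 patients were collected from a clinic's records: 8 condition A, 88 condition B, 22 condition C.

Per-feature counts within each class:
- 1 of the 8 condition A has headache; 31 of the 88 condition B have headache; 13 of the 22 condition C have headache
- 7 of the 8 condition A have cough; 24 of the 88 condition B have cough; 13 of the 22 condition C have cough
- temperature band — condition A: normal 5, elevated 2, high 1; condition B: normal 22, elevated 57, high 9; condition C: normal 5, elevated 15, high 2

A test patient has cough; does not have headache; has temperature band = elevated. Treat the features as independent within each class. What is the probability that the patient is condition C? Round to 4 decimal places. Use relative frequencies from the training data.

0.2381

condition A: (8/118) × (7/8) × (7/8) × (2/8) ≈ 0.0129767
condition B: (88/118) × (57/88) × (24/88) × (57/88) ≈ 0.0853323
condition C: (22/118) × (9/22) × (13/22) × (15/22) ≈ 0.0307291
P(condition C | x) = 0.0307291 / 0.1290381 ≈ 0.2381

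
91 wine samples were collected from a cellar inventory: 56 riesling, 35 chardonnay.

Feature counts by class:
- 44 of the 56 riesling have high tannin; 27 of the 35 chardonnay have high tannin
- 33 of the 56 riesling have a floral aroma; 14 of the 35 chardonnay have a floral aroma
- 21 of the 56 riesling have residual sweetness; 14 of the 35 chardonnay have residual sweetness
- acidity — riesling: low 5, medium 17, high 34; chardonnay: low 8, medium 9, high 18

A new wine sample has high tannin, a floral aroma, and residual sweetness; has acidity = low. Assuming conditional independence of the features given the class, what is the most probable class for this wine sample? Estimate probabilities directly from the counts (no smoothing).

chardonnay

riesling: (56/91) × (44/56) × (33/56) × (21/56) × (5/56) ≈ 0.00954005
chardonnay: (35/91) × (27/35) × (14/35) × (14/35) × (8/35) ≈ 0.0108509
Highest score → chardonnay.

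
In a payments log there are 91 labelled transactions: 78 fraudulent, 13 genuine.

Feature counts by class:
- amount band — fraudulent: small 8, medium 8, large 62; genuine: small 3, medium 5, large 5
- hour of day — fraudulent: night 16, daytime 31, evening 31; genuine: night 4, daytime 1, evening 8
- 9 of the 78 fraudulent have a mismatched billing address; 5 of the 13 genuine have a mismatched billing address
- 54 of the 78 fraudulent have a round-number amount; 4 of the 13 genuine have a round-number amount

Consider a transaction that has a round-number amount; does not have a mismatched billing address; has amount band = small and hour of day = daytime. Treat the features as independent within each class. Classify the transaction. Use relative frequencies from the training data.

fraudulent

fraudulent: (78/91) × (8/78) × (31/78) × (69/78) × (54/78) ≈ 0.0213978
genuine: (13/91) × (3/13) × (1/13) × (8/13) × (4/13) ≈ 0.000480175
Highest score → fraudulent.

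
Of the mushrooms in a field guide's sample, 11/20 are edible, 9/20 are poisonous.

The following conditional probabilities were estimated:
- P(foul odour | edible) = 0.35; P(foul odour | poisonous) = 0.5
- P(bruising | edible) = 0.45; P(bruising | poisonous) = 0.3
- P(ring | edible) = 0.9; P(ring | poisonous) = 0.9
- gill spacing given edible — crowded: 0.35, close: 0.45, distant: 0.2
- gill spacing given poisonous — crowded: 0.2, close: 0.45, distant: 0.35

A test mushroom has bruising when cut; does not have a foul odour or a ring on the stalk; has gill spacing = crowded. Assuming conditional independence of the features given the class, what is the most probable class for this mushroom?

edible

edible: 0.55 × (1−0.35) × 0.45 × (1−0.9) × 0.35 = 0.005630625
poisonous: 0.45 × (1−0.5) × 0.3 × (1−0.9) × 0.2 = 0.00135
Highest score → edible.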